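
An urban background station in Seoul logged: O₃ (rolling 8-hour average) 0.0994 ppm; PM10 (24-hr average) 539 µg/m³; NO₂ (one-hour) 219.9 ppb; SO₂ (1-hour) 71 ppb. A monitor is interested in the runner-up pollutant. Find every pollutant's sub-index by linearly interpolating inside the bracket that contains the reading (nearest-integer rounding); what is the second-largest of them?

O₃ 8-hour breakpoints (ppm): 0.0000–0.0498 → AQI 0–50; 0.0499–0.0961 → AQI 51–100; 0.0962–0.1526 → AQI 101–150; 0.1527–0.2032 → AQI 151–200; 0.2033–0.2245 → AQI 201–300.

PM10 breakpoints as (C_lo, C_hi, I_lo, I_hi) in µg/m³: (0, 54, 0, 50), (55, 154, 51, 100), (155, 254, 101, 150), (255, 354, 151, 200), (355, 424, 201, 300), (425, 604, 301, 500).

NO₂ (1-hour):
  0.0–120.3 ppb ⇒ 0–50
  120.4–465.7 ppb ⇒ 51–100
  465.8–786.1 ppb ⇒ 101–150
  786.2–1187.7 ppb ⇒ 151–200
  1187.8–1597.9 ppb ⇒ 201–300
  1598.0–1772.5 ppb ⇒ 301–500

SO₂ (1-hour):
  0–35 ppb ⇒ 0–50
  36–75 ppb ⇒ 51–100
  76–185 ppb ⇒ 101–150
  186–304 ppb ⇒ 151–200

104

O₃: 0.0994 lies in 0.0962–0.1526, so I_lo=101, I_hi=150, C_lo=0.0962, C_hi=0.1526.
(150−101)/(0.1526−0.0962) × (0.0994−0.0962) + 101 = 49/0.0564 × 0.0032 + 101 ≈ 103.78 → 104.
PM10: 539 lies in 425–604, so I_lo=301, I_hi=500, C_lo=425, C_hi=604.
(500−301)/(604−425) × (539−425) + 301 = 199/179 × 114 + 301 ≈ 427.74 → 428.
NO₂: row 120.4–465.7 (AQI 51–100). (100−51)·(219.9−120.4)/(465.7−120.4) + 51 = 49·99.5/345.3 + 51 ≈ 65.12 → 65.
SO₂ 71: bracket 36–75 → index 51–100; slope 49/39, offset 35.
AQI = 51 + 49/39·35 ≈ 94.97 ⇒ 95.
Sub-indices: O₃→104, PM10→428, NO₂→65, SO₂→95. Ranked high→low: 428, 104, 95, 65. Second-highest sub-index = 104.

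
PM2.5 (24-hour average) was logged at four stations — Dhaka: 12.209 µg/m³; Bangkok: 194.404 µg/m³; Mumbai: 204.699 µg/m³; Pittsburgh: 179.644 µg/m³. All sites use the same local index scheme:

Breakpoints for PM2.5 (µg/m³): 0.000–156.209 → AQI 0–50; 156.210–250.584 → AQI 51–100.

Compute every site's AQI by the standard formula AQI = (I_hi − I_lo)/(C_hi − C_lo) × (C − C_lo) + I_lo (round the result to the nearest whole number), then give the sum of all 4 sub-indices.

Dhaka 12.209: bracket 0.000–156.209 → index 0–50; slope 50/156.209, offset 12.209.
AQI = 0 + 50/156.209·12.209 ≈ 3.91 ⇒ 4.
Bangkok: 194.404 lies in 156.210–250.584, so I_lo=51, I_hi=100, C_lo=156.210, C_hi=250.584.
(100−51)/(250.584−156.210) × (194.404−156.210) + 51 = 49/94.374 × 38.194 + 51 ≈ 70.83 → 71.
Mumbai: 204.699 lies in 156.210–250.584, so I_lo=51, I_hi=100, C_lo=156.210, C_hi=250.584.
(100−51)/(250.584−156.210) × (204.699−156.210) + 51 = 49/94.374 × 48.489 + 51 ≈ 76.18 → 76.
Pittsburgh: 179.644 ∈ [156.210, 250.584] ↔ index [51, 100].
51 + (179.644−156.210)·(100−51)/(250.584−156.210) = 51 + 23.434·49/94.374 ≈ 63.17, so AQI = 63.
AQIs: Dhaka=4, Bangkok=71, Mumbai=76, Pittsburgh=63. Sum = 4 + 71 + 76 + 63 = 214.

214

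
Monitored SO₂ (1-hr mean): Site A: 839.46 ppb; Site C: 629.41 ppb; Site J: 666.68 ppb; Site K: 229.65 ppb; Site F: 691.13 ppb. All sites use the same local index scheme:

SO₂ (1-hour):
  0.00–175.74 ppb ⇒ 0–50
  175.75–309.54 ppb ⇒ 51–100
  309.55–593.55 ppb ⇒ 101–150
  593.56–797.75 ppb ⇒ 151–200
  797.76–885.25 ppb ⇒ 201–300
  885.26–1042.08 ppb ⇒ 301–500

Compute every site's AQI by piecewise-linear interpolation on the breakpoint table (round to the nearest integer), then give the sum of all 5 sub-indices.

822

Site A 839.46: bracket 797.76–885.25 → index 201–300; slope 99/87.49, offset 41.70.
AQI = 201 + 99/87.49·41.70 ≈ 248.19 ⇒ 248.
Site C: row 593.56–797.75 (AQI 151–200). (200−151)·(629.41−593.56)/(797.75−593.56) + 151 = 49·35.85/204.19 + 151 ≈ 159.60 → 160.
Site J: 666.68 ∈ [593.56, 797.75] ↔ index [151, 200].
151 + (666.68−593.56)·(200−151)/(797.75−593.56) = 151 + 73.12·49/204.19 ≈ 168.55, so AQI = 169.
Site K: row 175.75–309.54 (AQI 51–100). (100−51)·(229.65−175.75)/(309.54−175.75) + 51 = 49·53.90/133.79 + 51 ≈ 70.74 → 71.
Site F 691.13: bracket 593.56–797.75 → index 151–200; slope 49/204.19, offset 97.57.
AQI = 151 + 49/204.19·97.57 ≈ 174.41 ⇒ 174.
AQIs: Site A=248, Site C=160, Site J=169, Site K=71, Site F=174. Sum = 248 + 160 + 169 + 71 + 174 = 822.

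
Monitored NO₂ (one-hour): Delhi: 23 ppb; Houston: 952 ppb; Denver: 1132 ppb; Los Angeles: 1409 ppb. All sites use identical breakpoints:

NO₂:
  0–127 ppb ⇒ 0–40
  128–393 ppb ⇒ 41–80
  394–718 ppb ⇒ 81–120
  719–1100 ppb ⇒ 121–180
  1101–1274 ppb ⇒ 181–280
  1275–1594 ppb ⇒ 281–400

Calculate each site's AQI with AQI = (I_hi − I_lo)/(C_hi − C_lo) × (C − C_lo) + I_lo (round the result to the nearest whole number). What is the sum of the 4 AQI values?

Delhi: 23 lies in 0–127, so I_lo=0, I_hi=40, C_lo=0, C_hi=127.
(40−0)/(127−0) × (23−0) + 0 = 40/127 × 23 + 0 ≈ 7.24 → 7.
Houston: 952 ∈ [719, 1100] ↔ index [121, 180].
121 + (952−719)·(180−121)/(1100−719) = 121 + 233·59/381 ≈ 157.08, so AQI = 157.
Denver 1132: bracket 1101–1274 → index 181–280; slope 99/173, offset 31.
AQI = 181 + 99/173·31 ≈ 198.74 ⇒ 199.
Los Angeles 1409: bracket 1275–1594 → index 281–400; slope 119/319, offset 134.
AQI = 281 + 119/319·134 ≈ 330.99 ⇒ 331.
AQIs: Delhi=7, Houston=157, Denver=199, Los Angeles=331. Sum = 7 + 157 + 199 + 331 = 694.

694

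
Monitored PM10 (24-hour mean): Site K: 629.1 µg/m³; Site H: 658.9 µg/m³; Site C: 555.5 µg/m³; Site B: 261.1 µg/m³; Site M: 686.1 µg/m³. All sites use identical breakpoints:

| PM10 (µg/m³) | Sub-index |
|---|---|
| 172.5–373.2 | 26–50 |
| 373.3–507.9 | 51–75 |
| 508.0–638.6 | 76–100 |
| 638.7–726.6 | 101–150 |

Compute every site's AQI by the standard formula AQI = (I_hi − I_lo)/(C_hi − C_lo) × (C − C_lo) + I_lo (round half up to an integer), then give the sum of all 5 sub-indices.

459

Site K: row 508.0–638.6 (AQI 76–100). (100−76)·(629.1−508.0)/(638.6−508.0) + 76 = 24·121.1/130.6 + 76 ≈ 98.25 → 98.
Site H: row 638.7–726.6 (AQI 101–150). (150−101)·(658.9−638.7)/(726.6−638.7) + 101 = 49·20.2/87.9 + 101 ≈ 112.26 → 112.
Site C 555.5: bracket 508.0–638.6 → index 76–100; slope 24/130.6, offset 47.5.
AQI = 76 + 24/130.6·47.5 ≈ 84.73 ⇒ 85.
Site B: 261.1 ∈ [172.5, 373.2] ↔ index [26, 50].
26 + (261.1−172.5)·(50−26)/(373.2−172.5) = 26 + 88.6·24/200.7 ≈ 36.59, so AQI = 37.
Site M: 686.1 ∈ [638.7, 726.6] ↔ index [101, 150].
101 + (686.1−638.7)·(150−101)/(726.6−638.7) = 101 + 47.4·49/87.9 ≈ 127.42, so AQI = 127.
AQIs: Site K=98, Site H=112, Site C=85, Site B=37, Site M=127. Sum = 98 + 112 + 85 + 37 + 127 = 459.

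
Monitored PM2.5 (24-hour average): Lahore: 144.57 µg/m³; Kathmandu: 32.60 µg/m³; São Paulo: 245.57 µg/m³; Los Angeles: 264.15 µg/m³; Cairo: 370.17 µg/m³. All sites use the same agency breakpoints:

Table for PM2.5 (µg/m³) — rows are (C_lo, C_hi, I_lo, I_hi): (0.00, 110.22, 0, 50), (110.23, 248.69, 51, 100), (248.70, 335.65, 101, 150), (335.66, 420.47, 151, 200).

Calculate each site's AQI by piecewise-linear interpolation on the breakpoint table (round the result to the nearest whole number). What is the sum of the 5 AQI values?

Lahore 144.57: bracket 110.23–248.69 → index 51–100; slope 49/138.46, offset 34.34.
AQI = 51 + 49/138.46·34.34 ≈ 63.15 ⇒ 63.
Kathmandu: 32.60 lies in 0.00–110.22, so I_lo=0, I_hi=50, C_lo=0.00, C_hi=110.22.
(50−0)/(110.22−0.00) × (32.60−0.00) + 0 = 50/110.22 × 32.60 + 0 ≈ 14.79 → 15.
São Paulo 245.57: bracket 110.23–248.69 → index 51–100; slope 49/138.46, offset 135.34.
AQI = 51 + 49/138.46·135.34 ≈ 98.90 ⇒ 99.
Los Angeles 264.15: bracket 248.70–335.65 → index 101–150; slope 49/86.95, offset 15.45.
AQI = 101 + 49/86.95·15.45 ≈ 109.71 ⇒ 110.
Cairo 370.17: bracket 335.66–420.47 → index 151–200; slope 49/84.81, offset 34.51.
AQI = 151 + 49/84.81·34.51 ≈ 170.94 ⇒ 171.
AQIs: Lahore=63, Kathmandu=15, São Paulo=99, Los Angeles=110, Cairo=171. Sum = 63 + 15 + 99 + 110 + 171 = 458.

458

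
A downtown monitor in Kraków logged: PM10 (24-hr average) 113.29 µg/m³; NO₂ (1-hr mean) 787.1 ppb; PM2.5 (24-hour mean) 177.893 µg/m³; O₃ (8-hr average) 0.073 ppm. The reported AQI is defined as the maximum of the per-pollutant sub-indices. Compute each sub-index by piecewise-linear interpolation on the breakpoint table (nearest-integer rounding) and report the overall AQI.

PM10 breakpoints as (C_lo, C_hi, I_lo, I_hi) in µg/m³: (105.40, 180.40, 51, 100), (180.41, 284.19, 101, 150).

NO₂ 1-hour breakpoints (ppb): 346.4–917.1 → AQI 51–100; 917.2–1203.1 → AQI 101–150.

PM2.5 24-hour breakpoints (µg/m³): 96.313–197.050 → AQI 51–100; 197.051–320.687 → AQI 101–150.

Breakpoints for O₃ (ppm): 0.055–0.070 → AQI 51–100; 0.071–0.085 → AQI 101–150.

PM10: 113.29 ∈ [105.40, 180.40] ↔ index [51, 100].
51 + (113.29−105.40)·(100−51)/(180.40−105.40) = 51 + 7.89·49/75.00 ≈ 56.15, so AQI = 56.
NO₂: 787.1 ∈ [346.4, 917.1] ↔ index [51, 100].
51 + (787.1−346.4)·(100−51)/(917.1−346.4) = 51 + 440.7·49/570.7 ≈ 88.84, so AQI = 89.
PM2.5 177.893: bracket 96.313–197.050 → index 51–100; slope 49/100.737, offset 81.580.
AQI = 51 + 49/100.737·81.580 ≈ 90.68 ⇒ 91.
O₃ 0.073: bracket 0.071–0.085 → index 101–150; slope 49/0.014, offset 0.002.
AQI = 101 + 49/0.014·0.002 ≈ 108.00 ⇒ 108.
Sub-indices: PM10→56, NO₂→89, PM2.5→91, O₃→108. Overall AQI = max = 108; dominant pollutant is O₃.

108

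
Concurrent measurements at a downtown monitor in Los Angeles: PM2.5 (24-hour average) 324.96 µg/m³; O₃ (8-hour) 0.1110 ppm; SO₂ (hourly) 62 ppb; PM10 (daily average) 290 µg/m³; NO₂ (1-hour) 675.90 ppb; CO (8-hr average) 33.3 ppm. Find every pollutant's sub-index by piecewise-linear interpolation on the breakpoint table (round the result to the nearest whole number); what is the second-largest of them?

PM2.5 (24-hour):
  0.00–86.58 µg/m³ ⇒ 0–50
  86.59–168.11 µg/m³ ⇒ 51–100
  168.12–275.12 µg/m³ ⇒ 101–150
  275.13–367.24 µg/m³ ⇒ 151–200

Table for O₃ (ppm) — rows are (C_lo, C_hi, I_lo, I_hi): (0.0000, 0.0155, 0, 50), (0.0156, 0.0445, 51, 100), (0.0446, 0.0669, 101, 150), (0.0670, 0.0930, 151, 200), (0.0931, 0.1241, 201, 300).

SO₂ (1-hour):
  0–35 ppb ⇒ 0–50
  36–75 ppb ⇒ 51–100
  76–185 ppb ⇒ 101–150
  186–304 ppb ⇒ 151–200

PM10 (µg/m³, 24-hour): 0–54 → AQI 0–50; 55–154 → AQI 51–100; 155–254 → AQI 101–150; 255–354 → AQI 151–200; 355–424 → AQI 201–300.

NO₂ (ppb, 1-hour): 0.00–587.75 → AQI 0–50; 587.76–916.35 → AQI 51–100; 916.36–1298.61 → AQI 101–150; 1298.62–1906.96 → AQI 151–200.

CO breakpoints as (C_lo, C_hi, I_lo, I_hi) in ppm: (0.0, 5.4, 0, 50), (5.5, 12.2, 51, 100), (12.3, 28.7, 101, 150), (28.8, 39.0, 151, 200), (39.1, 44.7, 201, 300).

PM2.5 324.96: bracket 275.13–367.24 → index 151–200; slope 49/92.11, offset 49.83.
AQI = 151 + 49/92.11·49.83 ≈ 177.51 ⇒ 178.
O₃: 0.1110 lies in 0.0931–0.1241, so I_lo=201, I_hi=300, C_lo=0.0931, C_hi=0.1241.
(300−201)/(0.1241−0.0931) × (0.1110−0.0931) + 201 = 99/0.0310 × 0.0179 + 201 ≈ 258.16 → 258.
SO₂: 62 lies in 36–75, so I_lo=51, I_hi=100, C_lo=36, C_hi=75.
(100−51)/(75−36) × (62−36) + 51 = 49/39 × 26 + 51 ≈ 83.67 → 84.
PM10: row 255–354 (AQI 151–200). (200−151)·(290−255)/(354−255) + 151 = 49·35/99 + 151 ≈ 168.32 → 168.
NO₂: 675.90 ∈ [587.76, 916.35] ↔ index [51, 100].
51 + (675.90−587.76)·(100−51)/(916.35−587.76) = 51 + 88.14·49/328.59 ≈ 64.14, so AQI = 64.
CO 33.3: bracket 28.8–39.0 → index 151–200; slope 49/10.2, offset 4.5.
AQI = 151 + 49/10.2·4.5 ≈ 172.62 ⇒ 173.
Sub-indices: PM2.5→178, O₃→258, SO₂→84, PM10→168, NO₂→64, CO→173. Ranked high→low: 258, 178, 173, 168, 84, 64. Second-highest sub-index = 178.

178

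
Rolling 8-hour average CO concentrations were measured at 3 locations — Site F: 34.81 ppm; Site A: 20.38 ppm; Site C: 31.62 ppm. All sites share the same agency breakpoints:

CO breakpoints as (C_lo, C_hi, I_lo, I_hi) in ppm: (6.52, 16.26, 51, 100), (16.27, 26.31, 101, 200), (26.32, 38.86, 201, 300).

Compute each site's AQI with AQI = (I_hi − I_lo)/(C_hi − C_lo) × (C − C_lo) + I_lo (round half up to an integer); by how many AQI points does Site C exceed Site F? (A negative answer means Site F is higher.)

-25

Site F 34.81: bracket 26.32–38.86 → index 201–300; slope 99/12.54, offset 8.49.
AQI = 201 + 99/12.54·8.49 ≈ 268.03 ⇒ 268.
Site A: row 16.27–26.31 (AQI 101–200). (200−101)·(20.38−16.27)/(26.31−16.27) + 101 = 99·4.11/10.04 + 101 ≈ 141.53 → 142.
Site C: 31.62 lies in 26.32–38.86, so I_lo=201, I_hi=300, C_lo=26.32, C_hi=38.86.
(300−201)/(38.86−26.32) × (31.62−26.32) + 201 = 99/12.54 × 5.30 + 201 ≈ 242.84 → 243.
AQIs: Site F=268, Site A=142, Site C=243. Site C (243) − Site F (268) = -25.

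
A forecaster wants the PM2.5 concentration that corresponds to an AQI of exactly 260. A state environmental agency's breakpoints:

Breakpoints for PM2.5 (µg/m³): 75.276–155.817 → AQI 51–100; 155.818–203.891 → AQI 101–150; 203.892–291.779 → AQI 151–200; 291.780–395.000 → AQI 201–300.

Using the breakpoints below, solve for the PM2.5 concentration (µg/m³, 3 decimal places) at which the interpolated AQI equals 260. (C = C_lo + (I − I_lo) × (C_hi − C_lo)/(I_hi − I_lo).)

353.295

AQI 260 lies in the 201–300 band, which corresponds to 291.780–395.000 µg/m³.
C = 291.780 + (260−201)×(395.000−291.780)/(300−201) = 291.780 + 59×103.220/99 ≈ 353.29495 µg/m³ → 353.295 µg/m³ to 3 dp.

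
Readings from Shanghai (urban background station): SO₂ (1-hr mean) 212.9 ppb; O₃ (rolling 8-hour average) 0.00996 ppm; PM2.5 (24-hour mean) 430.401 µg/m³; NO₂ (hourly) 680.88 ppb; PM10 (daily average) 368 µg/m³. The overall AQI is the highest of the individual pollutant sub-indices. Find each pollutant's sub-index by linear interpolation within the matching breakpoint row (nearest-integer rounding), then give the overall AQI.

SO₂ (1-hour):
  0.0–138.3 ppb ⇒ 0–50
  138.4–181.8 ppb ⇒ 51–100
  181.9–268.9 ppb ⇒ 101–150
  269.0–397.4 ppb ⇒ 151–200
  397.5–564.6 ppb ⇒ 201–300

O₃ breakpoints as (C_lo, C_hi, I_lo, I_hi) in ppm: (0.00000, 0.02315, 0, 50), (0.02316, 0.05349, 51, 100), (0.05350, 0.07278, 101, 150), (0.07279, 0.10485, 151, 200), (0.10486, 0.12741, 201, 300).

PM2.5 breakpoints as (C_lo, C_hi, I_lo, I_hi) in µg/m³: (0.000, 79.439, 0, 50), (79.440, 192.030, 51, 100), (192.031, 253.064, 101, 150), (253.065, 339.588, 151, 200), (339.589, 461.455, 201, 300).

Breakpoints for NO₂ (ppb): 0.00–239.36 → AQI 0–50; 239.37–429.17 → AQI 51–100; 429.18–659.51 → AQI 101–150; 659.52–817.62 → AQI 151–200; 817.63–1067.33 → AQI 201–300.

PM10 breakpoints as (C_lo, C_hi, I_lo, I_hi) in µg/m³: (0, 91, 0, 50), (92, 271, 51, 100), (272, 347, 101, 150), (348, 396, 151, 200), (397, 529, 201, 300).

275

SO₂: 212.9 lies in 181.9–268.9, so I_lo=101, I_hi=150, C_lo=181.9, C_hi=268.9.
(150−101)/(268.9−181.9) × (212.9−181.9) + 101 = 49/87.0 × 31.0 + 101 ≈ 118.46 → 118.
O₃: row 0.00000–0.02315 (AQI 0–50). (50−0)·(0.00996−0.00000)/(0.02315−0.00000) + 0 = 50·0.00996/0.02315 + 0 ≈ 21.51 → 22.
PM2.5: 430.401 ∈ [339.589, 461.455] ↔ index [201, 300].
201 + (430.401−339.589)·(300−201)/(461.455−339.589) = 201 + 90.812·99/121.866 ≈ 274.77, so AQI = 275.
NO₂: 680.88 ∈ [659.52, 817.62] ↔ index [151, 200].
151 + (680.88−659.52)·(200−151)/(817.62−659.52) = 151 + 21.36·49/158.10 ≈ 157.62, so AQI = 158.
PM10 368: bracket 348–396 → index 151–200; slope 49/48, offset 20.
AQI = 151 + 49/48·20 ≈ 171.42 ⇒ 171.
Sub-indices: SO₂→118, O₃→22, PM2.5→275, NO₂→158, PM10→171. Overall AQI = max = 275; dominant pollutant is PM2.5.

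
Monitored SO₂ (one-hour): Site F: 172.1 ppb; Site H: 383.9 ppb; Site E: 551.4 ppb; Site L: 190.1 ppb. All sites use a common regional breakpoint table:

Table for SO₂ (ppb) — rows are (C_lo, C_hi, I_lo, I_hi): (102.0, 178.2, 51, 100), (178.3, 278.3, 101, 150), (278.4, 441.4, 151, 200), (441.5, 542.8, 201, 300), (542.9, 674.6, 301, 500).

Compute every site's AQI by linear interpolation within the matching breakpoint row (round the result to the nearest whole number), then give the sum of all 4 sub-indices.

700

Site F: 172.1 ∈ [102.0, 178.2] ↔ index [51, 100].
51 + (172.1−102.0)·(100−51)/(178.2−102.0) = 51 + 70.1·49/76.2 ≈ 96.08, so AQI = 96.
Site H 383.9: bracket 278.4–441.4 → index 151–200; slope 49/163.0, offset 105.5.
AQI = 151 + 49/163.0·105.5 ≈ 182.71 ⇒ 183.
Site E: row 542.9–674.6 (AQI 301–500). (500−301)·(551.4−542.9)/(674.6−542.9) + 301 = 199·8.5/131.7 + 301 ≈ 313.84 → 314.
Site L: 190.1 ∈ [178.3, 278.3] ↔ index [101, 150].
101 + (190.1−178.3)·(150−101)/(278.3−178.3) = 101 + 11.8·49/100.0 ≈ 106.78, so AQI = 107.
AQIs: Site F=96, Site H=183, Site E=314, Site L=107. Sum = 96 + 183 + 314 + 107 = 700.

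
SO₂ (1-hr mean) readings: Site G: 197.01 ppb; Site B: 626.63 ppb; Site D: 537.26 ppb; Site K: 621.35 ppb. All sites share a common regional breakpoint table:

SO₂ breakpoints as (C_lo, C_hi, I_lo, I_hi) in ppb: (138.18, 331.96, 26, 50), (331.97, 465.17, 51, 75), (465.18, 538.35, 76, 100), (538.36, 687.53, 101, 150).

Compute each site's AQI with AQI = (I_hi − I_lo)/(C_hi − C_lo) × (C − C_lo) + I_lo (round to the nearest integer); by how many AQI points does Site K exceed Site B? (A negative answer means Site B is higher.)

-2

Site G: row 138.18–331.96 (AQI 26–50). (50−26)·(197.01−138.18)/(331.96−138.18) + 26 = 24·58.83/193.78 + 26 ≈ 33.29 → 33.
Site B: 626.63 lies in 538.36–687.53, so I_lo=101, I_hi=150, C_lo=538.36, C_hi=687.53.
(150−101)/(687.53−538.36) × (626.63−538.36) + 101 = 49/149.17 × 88.27 + 101 ≈ 130.00 → 130.
Site D: 537.26 lies in 465.18–538.35, so I_lo=76, I_hi=100, C_lo=465.18, C_hi=538.35.
(100−76)/(538.35−465.18) × (537.26−465.18) + 76 = 24/73.17 × 72.08 + 76 ≈ 99.64 → 100.
Site K 621.35: bracket 538.36–687.53 → index 101–150; slope 49/149.17, offset 82.99.
AQI = 101 + 49/149.17·82.99 ≈ 128.26 ⇒ 128.
AQIs: Site G=33, Site B=130, Site D=100, Site K=128. Site K (128) − Site B (130) = -2.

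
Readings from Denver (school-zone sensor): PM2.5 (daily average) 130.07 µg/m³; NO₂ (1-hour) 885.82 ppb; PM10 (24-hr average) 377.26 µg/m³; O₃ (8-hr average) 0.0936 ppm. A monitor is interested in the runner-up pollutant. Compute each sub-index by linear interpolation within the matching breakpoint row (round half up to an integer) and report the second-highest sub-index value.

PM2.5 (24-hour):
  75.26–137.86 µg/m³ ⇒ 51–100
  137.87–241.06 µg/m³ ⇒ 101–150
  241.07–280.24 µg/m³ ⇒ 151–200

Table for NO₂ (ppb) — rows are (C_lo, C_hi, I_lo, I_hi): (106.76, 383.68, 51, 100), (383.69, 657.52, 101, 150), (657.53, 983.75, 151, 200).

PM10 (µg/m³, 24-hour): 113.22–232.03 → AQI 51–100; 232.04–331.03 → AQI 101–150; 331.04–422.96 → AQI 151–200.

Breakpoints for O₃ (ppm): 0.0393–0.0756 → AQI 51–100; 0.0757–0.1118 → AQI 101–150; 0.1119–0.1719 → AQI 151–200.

PM2.5: 130.07 lies in 75.26–137.86, so I_lo=51, I_hi=100, C_lo=75.26, C_hi=137.86.
(100−51)/(137.86−75.26) × (130.07−75.26) + 51 = 49/62.60 × 54.81 + 51 ≈ 93.90 → 94.
NO₂ 885.82: bracket 657.53–983.75 → index 151–200; slope 49/326.22, offset 228.29.
AQI = 151 + 49/326.22·228.29 ≈ 185.29 ⇒ 185.
PM10: 377.26 lies in 331.04–422.96, so I_lo=151, I_hi=200, C_lo=331.04, C_hi=422.96.
(200−151)/(422.96−331.04) × (377.26−331.04) + 151 = 49/91.92 × 46.22 + 151 ≈ 175.64 → 176.
O₃: 0.0936 lies in 0.0757–0.1118, so I_lo=101, I_hi=150, C_lo=0.0757, C_hi=0.1118.
(150−101)/(0.1118−0.0757) × (0.0936−0.0757) + 101 = 49/0.0361 × 0.0179 + 101 ≈ 125.30 → 125.
Sub-indices: PM2.5→94, NO₂→185, PM10→176, O₃→125. Ranked high→low: 185, 176, 125, 94. Second-highest sub-index = 176.

176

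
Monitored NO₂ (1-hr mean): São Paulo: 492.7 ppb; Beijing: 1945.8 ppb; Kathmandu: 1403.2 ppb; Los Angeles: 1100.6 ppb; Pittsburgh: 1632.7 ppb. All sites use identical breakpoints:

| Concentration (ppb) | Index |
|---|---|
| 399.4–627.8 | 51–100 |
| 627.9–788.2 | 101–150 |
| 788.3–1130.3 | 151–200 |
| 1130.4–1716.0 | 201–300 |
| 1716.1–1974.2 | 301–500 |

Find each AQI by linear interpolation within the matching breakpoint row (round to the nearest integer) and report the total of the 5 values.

São Paulo: 492.7 ∈ [399.4, 627.8] ↔ index [51, 100].
51 + (492.7−399.4)·(100−51)/(627.8−399.4) = 51 + 93.3·49/228.4 ≈ 71.02, so AQI = 71.
Beijing: 1945.8 ∈ [1716.1, 1974.2] ↔ index [301, 500].
301 + (1945.8−1716.1)·(500−301)/(1974.2−1716.1) = 301 + 229.7·199/258.1 ≈ 478.10, so AQI = 478.
Kathmandu: 1403.2 ∈ [1130.4, 1716.0] ↔ index [201, 300].
201 + (1403.2−1130.4)·(300−201)/(1716.0−1130.4) = 201 + 272.8·99/585.6 ≈ 247.12, so AQI = 247.
Los Angeles: row 788.3–1130.3 (AQI 151–200). (200−151)·(1100.6−788.3)/(1130.3−788.3) + 151 = 49·312.3/342.0 + 151 ≈ 195.74 → 196.
Pittsburgh: 1632.7 ∈ [1130.4, 1716.0] ↔ index [201, 300].
201 + (1632.7−1130.4)·(300−201)/(1716.0−1130.4) = 201 + 502.3·99/585.6 ≈ 285.92, so AQI = 286.
AQIs: São Paulo=71, Beijing=478, Kathmandu=247, Los Angeles=196, Pittsburgh=286. Sum = 71 + 478 + 247 + 196 + 286 = 1278.

1278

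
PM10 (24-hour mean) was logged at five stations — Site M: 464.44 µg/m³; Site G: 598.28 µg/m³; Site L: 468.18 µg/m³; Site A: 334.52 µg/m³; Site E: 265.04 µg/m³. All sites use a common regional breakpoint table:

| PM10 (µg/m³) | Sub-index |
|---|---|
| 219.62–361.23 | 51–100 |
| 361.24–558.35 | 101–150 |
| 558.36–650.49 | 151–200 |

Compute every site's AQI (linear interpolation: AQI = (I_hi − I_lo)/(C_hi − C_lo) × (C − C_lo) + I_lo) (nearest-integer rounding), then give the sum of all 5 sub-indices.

Site M: 464.44 ∈ [361.24, 558.35] ↔ index [101, 150].
101 + (464.44−361.24)·(150−101)/(558.35−361.24) = 101 + 103.20·49/197.11 ≈ 126.65, so AQI = 127.
Site G: 598.28 lies in 558.36–650.49, so I_lo=151, I_hi=200, C_lo=558.36, C_hi=650.49.
(200−151)/(650.49−558.36) × (598.28−558.36) + 151 = 49/92.13 × 39.92 + 151 ≈ 172.23 → 172.
Site L: row 361.24–558.35 (AQI 101–150). (150−101)·(468.18−361.24)/(558.35−361.24) + 101 = 49·106.94/197.11 + 101 ≈ 127.58 → 128.
Site A: 334.52 lies in 219.62–361.23, so I_lo=51, I_hi=100, C_lo=219.62, C_hi=361.23.
(100−51)/(361.23−219.62) × (334.52−219.62) + 51 = 49/141.61 × 114.90 + 51 ≈ 90.76 → 91.
Site E: row 219.62–361.23 (AQI 51–100). (100−51)·(265.04−219.62)/(361.23−219.62) + 51 = 49·45.42/141.61 + 51 ≈ 66.72 → 67.
AQIs: Site M=127, Site G=172, Site L=128, Site A=91, Site E=67. Sum = 127 + 172 + 128 + 91 + 67 = 585.

585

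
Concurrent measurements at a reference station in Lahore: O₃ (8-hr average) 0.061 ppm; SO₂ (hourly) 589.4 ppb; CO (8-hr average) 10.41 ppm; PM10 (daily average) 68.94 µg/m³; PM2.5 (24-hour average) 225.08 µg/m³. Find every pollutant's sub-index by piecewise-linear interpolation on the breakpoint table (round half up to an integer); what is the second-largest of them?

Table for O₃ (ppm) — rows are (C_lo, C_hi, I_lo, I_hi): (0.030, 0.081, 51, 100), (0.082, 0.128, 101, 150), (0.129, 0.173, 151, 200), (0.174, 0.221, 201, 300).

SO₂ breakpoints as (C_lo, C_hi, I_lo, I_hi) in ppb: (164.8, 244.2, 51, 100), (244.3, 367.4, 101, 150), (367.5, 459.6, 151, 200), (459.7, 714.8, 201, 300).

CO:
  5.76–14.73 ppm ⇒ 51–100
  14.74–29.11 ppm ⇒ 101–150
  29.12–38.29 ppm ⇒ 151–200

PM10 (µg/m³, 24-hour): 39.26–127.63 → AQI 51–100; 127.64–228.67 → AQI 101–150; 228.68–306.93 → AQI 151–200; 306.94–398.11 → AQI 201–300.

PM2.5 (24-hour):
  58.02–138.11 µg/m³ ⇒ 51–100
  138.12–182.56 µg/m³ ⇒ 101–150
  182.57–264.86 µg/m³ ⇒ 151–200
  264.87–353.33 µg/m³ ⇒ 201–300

176

O₃: row 0.030–0.081 (AQI 51–100). (100−51)·(0.061−0.030)/(0.081−0.030) + 51 = 49·0.031/0.051 + 51 ≈ 80.78 → 81.
SO₂ 589.4: bracket 459.7–714.8 → index 201–300; slope 99/255.1, offset 129.7.
AQI = 201 + 99/255.1·129.7 ≈ 251.33 ⇒ 251.
CO: 10.41 lies in 5.76–14.73, so I_lo=51, I_hi=100, C_lo=5.76, C_hi=14.73.
(100−51)/(14.73−5.76) × (10.41−5.76) + 51 = 49/8.97 × 4.65 + 51 ≈ 76.40 → 76.
PM10: 68.94 lies in 39.26–127.63, so I_lo=51, I_hi=100, C_lo=39.26, C_hi=127.63.
(100−51)/(127.63−39.26) × (68.94−39.26) + 51 = 49/88.37 × 29.68 + 51 ≈ 67.46 → 67.
PM2.5: row 182.57–264.86 (AQI 151–200). (200−151)·(225.08−182.57)/(264.86−182.57) + 151 = 49·42.51/82.29 + 151 ≈ 176.31 → 176.
Sub-indices: O₃→81, SO₂→251, CO→76, PM10→67, PM2.5→176. Ranked high→low: 251, 176, 81, 76, 67. Second-highest sub-index = 176.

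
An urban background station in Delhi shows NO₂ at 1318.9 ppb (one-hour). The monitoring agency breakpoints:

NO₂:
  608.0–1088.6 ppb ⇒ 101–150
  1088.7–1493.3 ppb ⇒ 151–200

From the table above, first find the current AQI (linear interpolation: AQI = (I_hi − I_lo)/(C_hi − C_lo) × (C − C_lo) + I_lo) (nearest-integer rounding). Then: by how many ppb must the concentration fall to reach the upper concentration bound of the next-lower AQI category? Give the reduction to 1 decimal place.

NO₂: 1318.9 ∈ [1088.7, 1493.3] ↔ index [151, 200].
151 + (1318.9−1088.7)·(200−151)/(1493.3−1088.7) = 151 + 230.2·49/404.6 ≈ 178.88, so AQI = 179.
Current AQI 179 is in the Unhealthy range (151–200). The next-lower category tops out at AQI 150, whose upper concentration bound is 1088.6 ppb.
Reduction needed = 1318.9 − 1088.6 = 230.3 ppb.

230.3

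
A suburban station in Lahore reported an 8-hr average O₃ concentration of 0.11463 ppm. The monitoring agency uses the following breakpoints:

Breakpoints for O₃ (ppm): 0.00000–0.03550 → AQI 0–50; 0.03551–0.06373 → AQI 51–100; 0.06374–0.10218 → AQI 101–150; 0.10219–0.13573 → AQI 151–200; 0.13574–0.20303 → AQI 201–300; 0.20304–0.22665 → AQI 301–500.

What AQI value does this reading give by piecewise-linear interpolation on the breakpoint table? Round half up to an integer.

O₃: 0.11463 lies in 0.10219–0.13573, so I_lo=151, I_hi=200, C_lo=0.10219, C_hi=0.13573.
(200−151)/(0.13573−0.10219) × (0.11463−0.10219) + 151 = 49/0.03354 × 0.01244 + 151 ≈ 169.17 → 169.
AQI 169 falls in the Unhealthy category.

169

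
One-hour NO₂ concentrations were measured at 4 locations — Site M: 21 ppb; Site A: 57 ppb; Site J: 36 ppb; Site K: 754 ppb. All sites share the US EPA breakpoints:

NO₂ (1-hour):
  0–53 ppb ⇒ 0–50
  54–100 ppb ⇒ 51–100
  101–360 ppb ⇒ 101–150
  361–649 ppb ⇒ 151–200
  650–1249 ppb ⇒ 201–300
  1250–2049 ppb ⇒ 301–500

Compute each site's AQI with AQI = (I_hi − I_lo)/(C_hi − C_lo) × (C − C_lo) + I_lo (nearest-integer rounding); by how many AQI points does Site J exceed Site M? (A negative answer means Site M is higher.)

Site M: 21 ∈ [0, 53] ↔ index [0, 50].
0 + (21−0)·(50−0)/(53−0) = 0 + 21·50/53 ≈ 19.81, so AQI = 20.
Site A: 57 ∈ [54, 100] ↔ index [51, 100].
51 + (57−54)·(100−51)/(100−54) = 51 + 3·49/46 ≈ 54.20, so AQI = 54.
Site J: row 0–53 (AQI 0–50). (50−0)·(36−0)/(53−0) + 0 = 50·36/53 + 0 ≈ 33.96 → 34.
Site K: 754 lies in 650–1249, so I_lo=201, I_hi=300, C_lo=650, C_hi=1249.
(300−201)/(1249−650) × (754−650) + 201 = 99/599 × 104 + 201 ≈ 218.19 → 218.
AQIs: Site M=20, Site A=54, Site J=34, Site K=218. Site J (34) − Site M (20) = 14.

14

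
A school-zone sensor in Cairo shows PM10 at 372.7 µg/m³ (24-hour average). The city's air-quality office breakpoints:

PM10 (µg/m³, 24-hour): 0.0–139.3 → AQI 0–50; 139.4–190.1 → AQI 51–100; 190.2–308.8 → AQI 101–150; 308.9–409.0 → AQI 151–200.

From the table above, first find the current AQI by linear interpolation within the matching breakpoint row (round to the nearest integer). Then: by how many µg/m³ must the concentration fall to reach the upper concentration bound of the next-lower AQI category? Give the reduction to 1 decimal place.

PM10 372.7: bracket 308.9–409.0 → index 151–200; slope 49/100.1, offset 63.8.
AQI = 151 + 49/100.1·63.8 ≈ 182.23 ⇒ 182.
Current AQI 182 is in the Unhealthy range (151–200). The next-lower category tops out at AQI 150, whose upper concentration bound is 308.8 µg/m³.
Reduction needed = 372.7 − 308.8 = 63.9 µg/m³.

63.9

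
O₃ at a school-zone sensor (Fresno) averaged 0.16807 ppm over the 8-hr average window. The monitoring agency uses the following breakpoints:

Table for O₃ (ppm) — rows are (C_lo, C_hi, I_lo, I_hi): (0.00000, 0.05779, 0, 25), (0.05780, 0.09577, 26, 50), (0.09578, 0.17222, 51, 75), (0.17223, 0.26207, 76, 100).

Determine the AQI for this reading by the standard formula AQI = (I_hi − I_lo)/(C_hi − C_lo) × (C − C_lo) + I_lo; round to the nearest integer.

O₃: 0.16807 ∈ [0.09578, 0.17222] ↔ index [51, 75].
51 + (0.16807−0.09578)·(75−51)/(0.17222−0.09578) = 51 + 0.07229·24/0.07644 ≈ 73.70, so AQI = 74.

74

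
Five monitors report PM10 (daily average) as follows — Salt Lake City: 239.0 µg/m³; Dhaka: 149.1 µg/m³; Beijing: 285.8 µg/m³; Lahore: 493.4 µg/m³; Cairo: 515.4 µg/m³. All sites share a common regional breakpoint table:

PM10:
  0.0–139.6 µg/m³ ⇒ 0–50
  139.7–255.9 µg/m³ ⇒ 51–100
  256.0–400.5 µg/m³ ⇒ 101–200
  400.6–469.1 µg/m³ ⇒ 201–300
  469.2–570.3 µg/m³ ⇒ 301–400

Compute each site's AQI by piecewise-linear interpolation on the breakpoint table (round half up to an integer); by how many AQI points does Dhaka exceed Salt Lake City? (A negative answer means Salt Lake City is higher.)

Salt Lake City: 239.0 lies in 139.7–255.9, so I_lo=51, I_hi=100, C_lo=139.7, C_hi=255.9.
(100−51)/(255.9−139.7) × (239.0−139.7) + 51 = 49/116.2 × 99.3 + 51 ≈ 92.87 → 93.
Dhaka: 149.1 lies in 139.7–255.9, so I_lo=51, I_hi=100, C_lo=139.7, C_hi=255.9.
(100−51)/(255.9−139.7) × (149.1−139.7) + 51 = 49/116.2 × 9.4 + 51 ≈ 54.96 → 55.
Beijing: row 256.0–400.5 (AQI 101–200). (200−101)·(285.8−256.0)/(400.5−256.0) + 101 = 99·29.8/144.5 + 101 ≈ 121.42 → 121.
Lahore: 493.4 ∈ [469.2, 570.3] ↔ index [301, 400].
301 + (493.4−469.2)·(400−301)/(570.3−469.2) = 301 + 24.2·99/101.1 ≈ 324.70, so AQI = 325.
Cairo 515.4: bracket 469.2–570.3 → index 301–400; slope 99/101.1, offset 46.2.
AQI = 301 + 99/101.1·46.2 ≈ 346.24 ⇒ 346.
AQIs: Salt Lake City=93, Dhaka=55, Beijing=121, Lahore=325, Cairo=346. Dhaka (55) − Salt Lake City (93) = -38.

-38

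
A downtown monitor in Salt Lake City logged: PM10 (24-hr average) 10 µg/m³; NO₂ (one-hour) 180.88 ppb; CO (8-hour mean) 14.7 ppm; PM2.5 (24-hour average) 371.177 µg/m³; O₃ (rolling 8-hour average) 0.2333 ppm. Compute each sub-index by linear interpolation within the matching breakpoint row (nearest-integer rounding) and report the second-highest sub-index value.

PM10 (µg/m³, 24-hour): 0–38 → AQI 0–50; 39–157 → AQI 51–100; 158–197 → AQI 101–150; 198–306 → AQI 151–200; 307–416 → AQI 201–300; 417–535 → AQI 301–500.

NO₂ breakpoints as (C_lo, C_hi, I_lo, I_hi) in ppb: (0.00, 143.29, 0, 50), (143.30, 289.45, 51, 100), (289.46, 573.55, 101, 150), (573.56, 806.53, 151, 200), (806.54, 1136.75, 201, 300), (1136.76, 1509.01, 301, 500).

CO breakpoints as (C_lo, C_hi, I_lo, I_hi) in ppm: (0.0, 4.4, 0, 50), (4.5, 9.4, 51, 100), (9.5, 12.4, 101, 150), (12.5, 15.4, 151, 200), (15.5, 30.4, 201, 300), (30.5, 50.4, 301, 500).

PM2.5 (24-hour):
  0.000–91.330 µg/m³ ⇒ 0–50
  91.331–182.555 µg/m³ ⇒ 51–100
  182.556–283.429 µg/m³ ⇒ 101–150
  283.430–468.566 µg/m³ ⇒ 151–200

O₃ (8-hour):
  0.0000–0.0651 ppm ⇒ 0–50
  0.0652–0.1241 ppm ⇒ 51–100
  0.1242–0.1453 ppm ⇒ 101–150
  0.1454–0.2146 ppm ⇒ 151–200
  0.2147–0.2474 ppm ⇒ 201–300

188

PM10: row 0–38 (AQI 0–50). (50−0)·(10−0)/(38−0) + 0 = 50·10/38 + 0 ≈ 13.16 → 13.
NO₂: 180.88 lies in 143.30–289.45, so I_lo=51, I_hi=100, C_lo=143.30, C_hi=289.45.
(100−51)/(289.45−143.30) × (180.88−143.30) + 51 = 49/146.15 × 37.58 + 51 ≈ 63.60 → 64.
CO: 14.7 lies in 12.5–15.4, so I_lo=151, I_hi=200, C_lo=12.5, C_hi=15.4.
(200−151)/(15.4−12.5) × (14.7−12.5) + 151 = 49/2.9 × 2.2 + 151 ≈ 188.17 → 188.
PM2.5: row 283.430–468.566 (AQI 151–200). (200−151)·(371.177−283.430)/(468.566−283.430) + 151 = 49·87.747/185.136 + 151 ≈ 174.22 → 174.
O₃ 0.2333: bracket 0.2147–0.2474 → index 201–300; slope 99/0.0327, offset 0.0186.
AQI = 201 + 99/0.0327·0.0186 ≈ 257.31 ⇒ 257.
Sub-indices: PM10→13, NO₂→64, CO→188, PM2.5→174, O₃→257. Ranked high→low: 257, 188, 174, 64, 13. Second-highest sub-index = 188.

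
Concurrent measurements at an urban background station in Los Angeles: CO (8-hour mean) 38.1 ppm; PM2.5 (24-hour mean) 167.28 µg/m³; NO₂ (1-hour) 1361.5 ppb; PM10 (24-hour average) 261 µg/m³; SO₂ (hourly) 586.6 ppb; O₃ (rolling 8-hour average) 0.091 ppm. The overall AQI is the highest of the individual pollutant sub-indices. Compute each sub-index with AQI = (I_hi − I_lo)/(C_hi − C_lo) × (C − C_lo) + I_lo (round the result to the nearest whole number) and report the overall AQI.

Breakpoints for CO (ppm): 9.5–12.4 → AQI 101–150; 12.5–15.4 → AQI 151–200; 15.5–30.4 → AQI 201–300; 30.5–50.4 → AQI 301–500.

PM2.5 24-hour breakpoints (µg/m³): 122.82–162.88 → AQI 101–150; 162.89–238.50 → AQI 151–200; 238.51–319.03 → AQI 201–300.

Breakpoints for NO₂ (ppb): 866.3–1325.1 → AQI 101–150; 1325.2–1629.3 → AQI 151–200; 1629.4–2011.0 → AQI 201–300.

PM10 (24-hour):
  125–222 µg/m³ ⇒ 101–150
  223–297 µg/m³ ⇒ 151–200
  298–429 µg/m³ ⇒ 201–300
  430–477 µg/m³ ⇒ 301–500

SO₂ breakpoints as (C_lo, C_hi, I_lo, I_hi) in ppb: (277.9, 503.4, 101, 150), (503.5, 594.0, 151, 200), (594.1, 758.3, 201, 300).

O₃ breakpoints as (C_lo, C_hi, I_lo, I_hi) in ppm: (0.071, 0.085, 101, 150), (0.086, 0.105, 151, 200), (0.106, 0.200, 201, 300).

377

CO 38.1: bracket 30.5–50.4 → index 301–500; slope 199/19.9, offset 7.6.
AQI = 301 + 199/19.9·7.6 ≈ 377.00 ⇒ 377.
PM2.5: 167.28 lies in 162.89–238.50, so I_lo=151, I_hi=200, C_lo=162.89, C_hi=238.50.
(200−151)/(238.50−162.89) × (167.28−162.89) + 151 = 49/75.61 × 4.39 + 151 ≈ 153.84 → 154.
NO₂: row 1325.2–1629.3 (AQI 151–200). (200−151)·(1361.5−1325.2)/(1629.3−1325.2) + 151 = 49·36.3/304.1 + 151 ≈ 156.85 → 157.
PM10: row 223–297 (AQI 151–200). (200−151)·(261−223)/(297−223) + 151 = 49·38/74 + 151 ≈ 176.16 → 176.
SO₂: row 503.5–594.0 (AQI 151–200). (200−151)·(586.6−503.5)/(594.0−503.5) + 151 = 49·83.1/90.5 + 151 ≈ 195.99 → 196.
O₃: 0.091 ∈ [0.086, 0.105] ↔ index [151, 200].
151 + (0.091−0.086)·(200−151)/(0.105−0.086) = 151 + 0.005·49/0.019 ≈ 163.89, so AQI = 164.
Sub-indices: CO→377, PM2.5→154, NO₂→157, PM10→176, SO₂→196, O₃→164. Overall AQI = max = 377; dominant pollutant is CO.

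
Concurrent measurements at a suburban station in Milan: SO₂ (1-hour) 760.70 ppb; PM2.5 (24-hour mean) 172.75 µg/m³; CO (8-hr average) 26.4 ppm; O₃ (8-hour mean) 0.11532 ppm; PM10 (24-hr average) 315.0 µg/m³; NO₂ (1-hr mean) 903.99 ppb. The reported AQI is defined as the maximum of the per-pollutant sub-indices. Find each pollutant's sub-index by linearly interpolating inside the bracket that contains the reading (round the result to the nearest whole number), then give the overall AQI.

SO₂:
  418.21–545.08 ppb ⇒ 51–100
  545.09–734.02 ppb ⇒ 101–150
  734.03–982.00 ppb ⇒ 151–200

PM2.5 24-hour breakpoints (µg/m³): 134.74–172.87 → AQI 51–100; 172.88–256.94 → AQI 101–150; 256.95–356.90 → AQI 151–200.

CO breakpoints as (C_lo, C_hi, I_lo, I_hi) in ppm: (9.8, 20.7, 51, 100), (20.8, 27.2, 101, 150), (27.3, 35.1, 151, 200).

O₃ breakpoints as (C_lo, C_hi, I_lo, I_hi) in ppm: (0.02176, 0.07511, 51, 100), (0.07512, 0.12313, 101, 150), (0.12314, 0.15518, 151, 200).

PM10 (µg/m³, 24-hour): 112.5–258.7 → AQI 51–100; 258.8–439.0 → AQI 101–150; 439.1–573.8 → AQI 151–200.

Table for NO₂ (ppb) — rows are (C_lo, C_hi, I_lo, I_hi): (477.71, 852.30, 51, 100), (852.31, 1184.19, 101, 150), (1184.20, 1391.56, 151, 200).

SO₂: row 734.03–982.00 (AQI 151–200). (200−151)·(760.70−734.03)/(982.00−734.03) + 151 = 49·26.67/247.97 + 151 ≈ 156.27 → 156.
PM2.5: 172.75 lies in 134.74–172.87, so I_lo=51, I_hi=100, C_lo=134.74, C_hi=172.87.
(100−51)/(172.87−134.74) × (172.75−134.74) + 51 = 49/38.13 × 38.01 + 51 ≈ 99.85 → 100.
CO 26.4: bracket 20.8–27.2 → index 101–150; slope 49/6.4, offset 5.6.
AQI = 101 + 49/6.4·5.6 ≈ 143.88 ⇒ 144.
O₃: row 0.07512–0.12313 (AQI 101–150). (150−101)·(0.11532−0.07512)/(0.12313−0.07512) + 101 = 49·0.04020/0.04801 + 101 ≈ 142.03 → 142.
PM10: 315.0 lies in 258.8–439.0, so I_lo=101, I_hi=150, C_lo=258.8, C_hi=439.0.
(150−101)/(439.0−258.8) × (315.0−258.8) + 101 = 49/180.2 × 56.2 + 101 ≈ 116.28 → 116.
NO₂: row 852.31–1184.19 (AQI 101–150). (150−101)·(903.99−852.31)/(1184.19−852.31) + 101 = 49·51.68/331.88 + 101 ≈ 108.63 → 109.
Sub-indices: SO₂→156, PM2.5→100, CO→144, O₃→142, PM10→116, NO₂→109. Overall AQI = max = 156; dominant pollutant is SO₂.
AQI 156: Unhealthy.

156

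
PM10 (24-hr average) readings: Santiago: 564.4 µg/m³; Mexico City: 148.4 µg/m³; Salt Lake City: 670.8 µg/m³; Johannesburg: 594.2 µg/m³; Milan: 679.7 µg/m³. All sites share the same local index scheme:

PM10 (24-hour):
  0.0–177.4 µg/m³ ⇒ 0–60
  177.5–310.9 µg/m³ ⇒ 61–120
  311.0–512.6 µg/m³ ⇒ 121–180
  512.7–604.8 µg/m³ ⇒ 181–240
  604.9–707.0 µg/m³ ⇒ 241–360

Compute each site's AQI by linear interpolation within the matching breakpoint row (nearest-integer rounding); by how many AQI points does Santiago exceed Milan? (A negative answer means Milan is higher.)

-114

Santiago: 564.4 lies in 512.7–604.8, so I_lo=181, I_hi=240, C_lo=512.7, C_hi=604.8.
(240−181)/(604.8−512.7) × (564.4−512.7) + 181 = 59/92.1 × 51.7 + 181 ≈ 214.12 → 214.
Mexico City: row 0.0–177.4 (AQI 0–60). (60−0)·(148.4−0.0)/(177.4−0.0) + 0 = 60·148.4/177.4 + 0 ≈ 50.19 → 50.
Salt Lake City: row 604.9–707.0 (AQI 241–360). (360−241)·(670.8−604.9)/(707.0−604.9) + 241 = 119·65.9/102.1 + 241 ≈ 317.81 → 318.
Johannesburg: 594.2 ∈ [512.7, 604.8] ↔ index [181, 240].
181 + (594.2−512.7)·(240−181)/(604.8−512.7) = 181 + 81.5·59/92.1 ≈ 233.21, so AQI = 233.
Milan: 679.7 lies in 604.9–707.0, so I_lo=241, I_hi=360, C_lo=604.9, C_hi=707.0.
(360−241)/(707.0−604.9) × (679.7−604.9) + 241 = 119/102.1 × 74.8 + 241 ≈ 328.18 → 328.
AQIs: Santiago=214, Mexico City=50, Salt Lake City=318, Johannesburg=233, Milan=328. Santiago (214) − Milan (328) = -114.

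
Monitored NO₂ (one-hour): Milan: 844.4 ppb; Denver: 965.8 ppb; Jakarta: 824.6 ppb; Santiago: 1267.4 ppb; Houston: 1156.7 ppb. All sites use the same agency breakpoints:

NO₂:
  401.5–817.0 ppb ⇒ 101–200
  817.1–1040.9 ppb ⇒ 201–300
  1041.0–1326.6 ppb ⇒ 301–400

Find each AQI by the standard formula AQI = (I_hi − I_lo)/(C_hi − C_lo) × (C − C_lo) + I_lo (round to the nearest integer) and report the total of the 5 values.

Milan: 844.4 lies in 817.1–1040.9, so I_lo=201, I_hi=300, C_lo=817.1, C_hi=1040.9.
(300−201)/(1040.9−817.1) × (844.4−817.1) + 201 = 99/223.8 × 27.3 + 201 ≈ 213.08 → 213.
Denver 965.8: bracket 817.1–1040.9 → index 201–300; slope 99/223.8, offset 148.7.
AQI = 201 + 99/223.8·148.7 ≈ 266.78 ⇒ 267.
Jakarta: row 817.1–1040.9 (AQI 201–300). (300−201)·(824.6−817.1)/(1040.9−817.1) + 201 = 99·7.5/223.8 + 201 ≈ 204.32 → 204.
Santiago: 1267.4 ∈ [1041.0, 1326.6] ↔ index [301, 400].
301 + (1267.4−1041.0)·(400−301)/(1326.6−1041.0) = 301 + 226.4·99/285.6 ≈ 379.48, so AQI = 379.
Houston: 1156.7 lies in 1041.0–1326.6, so I_lo=301, I_hi=400, C_lo=1041.0, C_hi=1326.6.
(400−301)/(1326.6−1041.0) × (1156.7−1041.0) + 301 = 99/285.6 × 115.7 + 301 ≈ 341.11 → 341.
AQIs: Milan=213, Denver=267, Jakarta=204, Santiago=379, Houston=341. Sum = 213 + 267 + 204 + 379 + 341 = 1404.

1404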